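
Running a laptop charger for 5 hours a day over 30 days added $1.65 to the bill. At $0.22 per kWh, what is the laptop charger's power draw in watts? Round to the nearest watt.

50 W

Energy = $1.65 ÷ $0.22/kWh = 7.5 kWh
Runtime = 5 h/day × 30 days = 150 h
Power = 7.5 kWh ÷ 150 h = 0.05 kW = 50 W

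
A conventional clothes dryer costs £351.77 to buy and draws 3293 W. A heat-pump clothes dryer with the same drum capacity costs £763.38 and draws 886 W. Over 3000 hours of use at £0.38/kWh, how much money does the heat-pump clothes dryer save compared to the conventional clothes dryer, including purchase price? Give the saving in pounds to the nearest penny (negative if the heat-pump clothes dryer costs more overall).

£2332.37

conventional clothes dryer: £351.77 + (3293/1000) kW × 3000 h × £0.38 = £351.77 + £3754.02 = £4105.79
heat-pump clothes dryer: £763.38 + (886/1000) kW × 3000 h × £0.38 = £763.38 + £1010.04 = £1773.42
Saving = £4105.79 − £1773.42 = £2332.37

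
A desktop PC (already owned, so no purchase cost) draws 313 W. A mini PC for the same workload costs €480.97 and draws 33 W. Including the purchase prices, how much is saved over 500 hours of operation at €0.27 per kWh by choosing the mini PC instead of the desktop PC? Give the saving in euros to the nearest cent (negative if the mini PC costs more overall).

-€443.17

desktop PC: €0.00 + (313/1000) kW × 500 h × €0.27 = €0.00 + €42.255 = €42.255
mini PC: €480.97 + (33/1000) kW × 500 h × €0.27 = €480.97 + €4.455 = €485.425
Saving = €42.255 − €485.425 = −€443.17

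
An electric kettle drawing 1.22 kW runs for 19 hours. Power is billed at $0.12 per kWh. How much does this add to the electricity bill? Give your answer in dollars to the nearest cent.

Energy = 1.22 kW × 19 h = 23.18 kWh
Cost = 23.18 kWh × $0.12/kWh = $2.78

$2.78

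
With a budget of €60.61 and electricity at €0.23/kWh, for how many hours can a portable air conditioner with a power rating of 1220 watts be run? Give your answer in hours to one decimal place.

Energy available = €60.61 ÷ €0.23/kWh = 263.5217 kWh
Hours = 263.5217 kWh ÷ 1.22 kW = 216.0 h

216.0 h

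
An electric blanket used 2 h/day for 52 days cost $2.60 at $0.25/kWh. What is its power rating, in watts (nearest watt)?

Energy = $2.60 ÷ $0.25/kWh = 10.4 kWh
Runtime = 2 h/day × 52 days = 104 h
Power = 10.4 kWh ÷ 104 h = 0.1 kW = 100 W

100 W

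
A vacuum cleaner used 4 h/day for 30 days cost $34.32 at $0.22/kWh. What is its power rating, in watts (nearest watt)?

Energy = $34.32 ÷ $0.22/kWh = 156 kWh
Runtime = 4 h/day × 30 days = 120 h
Power = 156 kWh ÷ 120 h = 1.3 kW = 1300 W

1300 W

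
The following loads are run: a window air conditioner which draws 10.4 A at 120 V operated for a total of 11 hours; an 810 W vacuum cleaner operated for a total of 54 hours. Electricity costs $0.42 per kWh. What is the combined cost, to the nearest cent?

$24.14

window air conditioner: Power = 10.4 A × 120 V = 1248 W = 1.248 kW
window air conditioner: 1.248 kW × 11 h = 13.728 kWh
vacuum cleaner: 0.81 kW × 54 h = 43.74 kWh
Total energy = 57.468 kWh
Cost = 57.468 × $0.42 = $24.14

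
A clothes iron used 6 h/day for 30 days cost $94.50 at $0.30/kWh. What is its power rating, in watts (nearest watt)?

Energy = $94.50 ÷ $0.30/kWh = 315 kWh
Runtime = 6 h/day × 30 days = 180 h
Power = 315 kWh ÷ 180 h = 1.75 kW = 1750 W

1750 W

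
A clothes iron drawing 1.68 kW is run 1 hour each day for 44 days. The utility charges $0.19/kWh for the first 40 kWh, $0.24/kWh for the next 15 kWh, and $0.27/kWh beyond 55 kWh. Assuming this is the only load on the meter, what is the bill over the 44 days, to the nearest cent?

Runtime = 1 h/day × 44 days = 44 h
Energy = 1.68 kW × 44 h = 73.92 kWh
Tier 1 (0–40 kWh): 40 × $0.19 = $7.6
Tier 2 (40–55 kWh): 15 × $0.24 = $3.6
Above 55 kWh: 18.92 × $0.27 = $5.1084
Bill = $16.31

$16.31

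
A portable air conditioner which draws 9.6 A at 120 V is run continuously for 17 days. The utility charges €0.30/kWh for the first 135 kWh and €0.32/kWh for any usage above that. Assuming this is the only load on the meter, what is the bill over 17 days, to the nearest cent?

Power = 9.6 A × 120 V = 1152 W = 1.152 kW
Runtime = 24 h × 17 = 408 h
Energy = 1.152 kW × 408 h = 470.016 kWh
Tier 1 (0–135 kWh): 135 × €0.30 = €40.5
Above 135 kWh: 335.016 × €0.32 = €107.20512
Bill = €147.71

€147.71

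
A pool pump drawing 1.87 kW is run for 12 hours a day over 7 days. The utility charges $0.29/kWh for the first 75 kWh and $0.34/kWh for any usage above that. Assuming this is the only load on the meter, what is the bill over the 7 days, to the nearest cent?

$49.66

Runtime = 12 h/day × 7 days = 84 h
Energy = 1.87 kW × 84 h = 157.08 kWh
Tier 1 (0–75 kWh): 75 × $0.29 = $21.75
Above 75 kWh: 82.08 × $0.34 = $27.9072
Bill = $49.66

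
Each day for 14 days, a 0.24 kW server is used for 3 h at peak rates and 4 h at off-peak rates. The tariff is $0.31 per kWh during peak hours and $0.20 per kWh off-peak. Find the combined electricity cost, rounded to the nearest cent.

Peak energy = 0.24 kW × 3 h × 14 = 10.08 kWh
Off-peak energy = 0.24 kW × 4 h × 14 = 13.44 kWh
Cost = 10.08 × $0.31 + 13.44 × $0.20 = $3.1248 + $2.688 = $5.81

$5.81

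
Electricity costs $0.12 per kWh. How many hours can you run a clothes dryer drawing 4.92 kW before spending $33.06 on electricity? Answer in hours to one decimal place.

Energy available = $33.06 ÷ $0.12/kWh = 275.5 kWh
Hours = 275.5 kWh ÷ 4.92 kW = 56.0 h

56.0 h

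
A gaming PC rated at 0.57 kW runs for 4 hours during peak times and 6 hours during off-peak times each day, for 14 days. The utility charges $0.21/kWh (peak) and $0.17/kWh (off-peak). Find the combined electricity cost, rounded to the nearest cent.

$14.84

Peak energy = 0.57 kW × 4 h × 14 = 31.92 kWh
Off-peak energy = 0.57 kW × 6 h × 14 = 47.88 kWh
Cost = 31.92 × $0.21 + 47.88 × $0.17 = $6.7032 + $8.1396 = $14.84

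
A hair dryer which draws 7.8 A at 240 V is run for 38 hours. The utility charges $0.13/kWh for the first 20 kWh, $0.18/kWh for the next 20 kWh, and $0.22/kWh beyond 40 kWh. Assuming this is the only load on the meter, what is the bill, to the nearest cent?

$13.05

Power = 7.8 A × 240 V = 1872 W = 1.872 kW
Energy = 1.872 kW × 38 h = 71.136 kWh
Tier 1 (0–20 kWh): 20 × $0.13 = $2.6
Tier 2 (20–40 kWh): 20 × $0.18 = $3.6
Above 40 kWh: 31.136 × $0.22 = $6.84992
Bill = $13.05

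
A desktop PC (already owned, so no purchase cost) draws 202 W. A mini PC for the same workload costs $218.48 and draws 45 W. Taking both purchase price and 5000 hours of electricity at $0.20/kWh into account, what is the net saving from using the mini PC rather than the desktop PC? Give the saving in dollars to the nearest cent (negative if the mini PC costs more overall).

-$61.48

desktop PC: $0.00 + (202/1000) kW × 5000 h × $0.20 = $0.00 + $202 = $202
mini PC: $218.48 + (45/1000) kW × 5000 h × $0.20 = $218.48 + $45 = $263.48
Saving = $202 − $263.48 = −$61.48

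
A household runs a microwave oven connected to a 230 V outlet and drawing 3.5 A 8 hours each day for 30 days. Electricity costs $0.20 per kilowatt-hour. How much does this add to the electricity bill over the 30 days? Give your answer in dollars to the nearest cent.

Power = 3.5 A × 230 V = 805 W = 0.805 kW
Runtime = 8 h/day × 30 days = 240 h
Energy = 0.805 kW × 240 h = 193.2 kWh
Cost = 193.2 kWh × $0.20/kWh = $38.64

$38.64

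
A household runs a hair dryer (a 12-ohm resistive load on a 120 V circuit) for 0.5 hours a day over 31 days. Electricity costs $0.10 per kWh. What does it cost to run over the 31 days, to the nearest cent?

$1.86

Power = V²/R = 120²/12 = 1200 W = 1.2 kW
Runtime = 0.5 h/day × 31 days = 15.5 h
Energy = 1.2 kW × 15.5 h = 18.6 kWh
Cost = 18.6 kWh × $0.10/kWh = $1.86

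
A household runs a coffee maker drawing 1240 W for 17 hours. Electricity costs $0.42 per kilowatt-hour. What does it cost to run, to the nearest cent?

$8.85

Energy = 1.24 kW × 17 h = 21.08 kWh
Cost = 21.08 kWh × $0.42/kWh = $8.85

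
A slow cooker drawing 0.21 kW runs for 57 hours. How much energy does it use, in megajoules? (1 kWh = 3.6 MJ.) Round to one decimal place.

Energy = 0.21 kW × 57 h = 11.97 kWh
= 11.97 × 3.6 MJ = 43.1 MJ

43.1 MJ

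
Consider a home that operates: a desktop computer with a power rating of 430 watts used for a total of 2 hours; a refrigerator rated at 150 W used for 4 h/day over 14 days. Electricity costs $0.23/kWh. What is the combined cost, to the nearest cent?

$2.13

desktop computer: 0.43 kW × 2 h = 0.86 kWh
refrigerator: Runtime = 4 h/day × 14 days = 56 h
refrigerator: 0.15 kW × 56 h = 8.4 kWh
Total energy = 9.26 kWh
Cost = 9.26 × $0.23 = $2.13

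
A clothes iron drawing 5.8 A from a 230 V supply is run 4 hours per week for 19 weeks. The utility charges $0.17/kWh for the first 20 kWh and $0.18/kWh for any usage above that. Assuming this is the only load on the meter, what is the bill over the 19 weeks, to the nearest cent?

Power = 5.8 A × 230 V = 1334 W = 1.334 kW
Runtime = 4 h/week × 19 weeks = 76 h
Energy = 1.334 kW × 76 h = 101.384 kWh
Tier 1 (0–20 kWh): 20 × $0.17 = $3.4
Above 20 kWh: 81.384 × $0.18 = $14.64912
Bill = $18.05

$18.05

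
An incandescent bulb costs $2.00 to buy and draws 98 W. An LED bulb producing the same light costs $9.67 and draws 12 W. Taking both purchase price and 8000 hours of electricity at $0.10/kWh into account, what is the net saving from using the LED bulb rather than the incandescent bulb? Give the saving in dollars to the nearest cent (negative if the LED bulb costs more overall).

$61.13

incandescent bulb: $2.00 + (98/1000) kW × 8000 h × $0.10 = $2.00 + $78.4 = $80.4
LED bulb: $9.67 + (12/1000) kW × 8000 h × $0.10 = $9.67 + $9.6 = $19.27
Saving = $80.4 − $19.27 = $61.13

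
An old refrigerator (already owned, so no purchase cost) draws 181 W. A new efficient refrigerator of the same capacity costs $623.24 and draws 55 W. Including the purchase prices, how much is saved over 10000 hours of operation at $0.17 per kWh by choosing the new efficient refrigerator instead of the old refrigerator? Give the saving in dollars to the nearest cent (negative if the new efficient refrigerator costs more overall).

-$409.04

old refrigerator: $0.00 + (181/1000) kW × 10000 h × $0.17 = $0.00 + $307.7 = $307.7
new efficient refrigerator: $623.24 + (55/1000) kW × 10000 h × $0.17 = $623.24 + $93.5 = $716.74
Saving = $307.7 − $716.74 = −$409.04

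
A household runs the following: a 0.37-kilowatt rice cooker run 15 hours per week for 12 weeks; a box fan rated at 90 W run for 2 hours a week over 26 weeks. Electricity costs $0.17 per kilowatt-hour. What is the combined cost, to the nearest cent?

rice cooker: Runtime = 15 h/week × 12 weeks = 180 h
rice cooker: 0.37 kW × 180 h = 66.6 kWh
box fan: Runtime = 2 h/week × 26 weeks = 52 h
box fan: 0.09 kW × 52 h = 4.68 kWh
Total energy = 71.28 kWh
Cost = 71.28 × $0.17 = $12.12

$12.12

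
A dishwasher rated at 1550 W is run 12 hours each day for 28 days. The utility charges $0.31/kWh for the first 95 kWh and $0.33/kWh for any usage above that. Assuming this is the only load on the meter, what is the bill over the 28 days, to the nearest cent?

$169.96

Runtime = 12 h/day × 28 days = 336 h
Energy = 1.55 kW × 336 h = 520.8 kWh
Tier 1 (0–95 kWh): 95 × $0.31 = $29.45
Above 95 kWh: 425.8 × $0.33 = $140.514
Bill = $169.96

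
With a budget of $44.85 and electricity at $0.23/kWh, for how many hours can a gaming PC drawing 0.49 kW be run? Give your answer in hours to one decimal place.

Energy available = $44.85 ÷ $0.23/kWh = 195 kWh
Hours = 195 kWh ÷ 0.49 kW = 398.0 h

398.0 h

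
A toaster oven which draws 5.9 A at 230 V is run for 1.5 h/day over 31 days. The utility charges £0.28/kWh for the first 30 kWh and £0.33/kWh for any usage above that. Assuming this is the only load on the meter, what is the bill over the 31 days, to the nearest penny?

£19.32

Power = 5.9 A × 230 V = 1357 W = 1.357 kW
Runtime = 1.5 h/day × 31 days = 46.5 h
Energy = 1.357 kW × 46.5 h = 63.1005 kWh
Tier 1 (0–30 kWh): 30 × £0.28 = £8.4
Above 30 kWh: 33.1005 × £0.33 = £10.923165
Bill = £19.32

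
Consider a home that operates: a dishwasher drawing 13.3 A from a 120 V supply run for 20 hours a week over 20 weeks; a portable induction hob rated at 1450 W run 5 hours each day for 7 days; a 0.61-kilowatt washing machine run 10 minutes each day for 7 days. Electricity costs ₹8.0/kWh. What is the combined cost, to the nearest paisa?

₹5518.89

dishwasher: Power = 13.3 A × 120 V = 1596 W = 1.596 kW
dishwasher: Runtime = 20 h/week × 20 weeks = 400 h
dishwasher: 1.596 kW × 400 h = 638.4 kWh
portable induction hob: Runtime = 5 h/day × 7 days = 35 h
portable induction hob: 1.45 kW × 35 h = 50.75 kWh
washing machine: Runtime = 10 min × 7 = 70 min = 1.166666… h
washing machine: 0.61 kW × 1.166666… h = 0.711666… kWh
Total energy = 689.861666… kWh
Cost = 689.861666… × ₹8.0 = ₹5518.89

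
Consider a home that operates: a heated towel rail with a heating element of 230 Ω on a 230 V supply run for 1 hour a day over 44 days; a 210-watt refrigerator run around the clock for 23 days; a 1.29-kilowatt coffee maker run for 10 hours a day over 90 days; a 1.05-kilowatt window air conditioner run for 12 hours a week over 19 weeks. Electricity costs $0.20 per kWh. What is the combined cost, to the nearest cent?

$305.29

heated towel rail: Power = V²/R = 230²/230 = 230 W = 0.23 kW
heated towel rail: Runtime = 1 h/day × 44 days = 44 h
heated towel rail: 0.23 kW × 44 h = 10.12 kWh
refrigerator: Runtime = 24 h × 23 = 552 h
refrigerator: 0.21 kW × 552 h = 115.92 kWh
coffee maker: Runtime = 10 h/day × 90 days = 900 h
coffee maker: 1.29 kW × 900 h = 1161 kWh
window air conditioner: Runtime = 12 h/week × 19 weeks = 228 h
window air conditioner: 1.05 kW × 228 h = 239.4 kWh
Total energy = 1526.44 kWh
Cost = 1526.44 × $0.20 = $305.29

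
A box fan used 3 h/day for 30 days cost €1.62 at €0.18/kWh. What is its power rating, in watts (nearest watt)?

Energy = €1.62 ÷ €0.18/kWh = 9 kWh
Runtime = 3 h/day × 30 days = 90 h
Power = 9 kWh ÷ 90 h = 0.1 kW = 100 W

100 W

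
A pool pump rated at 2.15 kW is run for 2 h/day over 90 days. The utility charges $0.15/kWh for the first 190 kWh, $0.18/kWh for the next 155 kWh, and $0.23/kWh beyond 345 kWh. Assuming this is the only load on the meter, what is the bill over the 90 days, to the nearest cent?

Runtime = 2 h/day × 90 days = 180 h
Energy = 2.15 kW × 180 h = 387 kWh
Tier 1 (0–190 kWh): 190 × $0.15 = $28.5
Tier 2 (190–345 kWh): 155 × $0.18 = $27.9
Above 345 kWh: 42 × $0.23 = $9.66
Bill = $66.06

$66.06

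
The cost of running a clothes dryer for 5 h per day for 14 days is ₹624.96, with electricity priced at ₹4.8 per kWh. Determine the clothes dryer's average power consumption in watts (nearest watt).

1860 W

Energy = ₹624.96 ÷ ₹4.8/kWh = 130.2 kWh
Runtime = 5 h/day × 14 days = 70 h
Power = 130.2 kWh ÷ 70 h = 1.86 kW = 1860 W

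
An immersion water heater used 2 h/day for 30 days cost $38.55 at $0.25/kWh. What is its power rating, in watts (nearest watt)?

Energy = $38.55 ÷ $0.25/kWh = 154.2 kWh
Runtime = 2 h/day × 30 days = 60 h
Power = 154.2 kWh ÷ 60 h = 2.57 kW = 2570 W

2570 W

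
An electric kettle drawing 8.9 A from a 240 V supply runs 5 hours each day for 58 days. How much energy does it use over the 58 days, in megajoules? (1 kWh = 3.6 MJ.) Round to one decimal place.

2230.0 MJ

Power = 8.9 A × 240 V = 2136 W = 2.136 kW
Runtime = 5 h/day × 58 days = 290 h
Energy = 2.136 kW × 290 h = 619.44 kWh
= 619.44 × 3.6 MJ = 2230.0 MJ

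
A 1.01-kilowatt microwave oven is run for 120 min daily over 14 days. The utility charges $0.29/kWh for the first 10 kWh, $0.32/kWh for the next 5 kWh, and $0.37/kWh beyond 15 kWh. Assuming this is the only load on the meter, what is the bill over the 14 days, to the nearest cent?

$9.41

Runtime = 120 min × 14 = 1680 min = 28 h
Energy = 1.01 kW × 28 h = 28.28 kWh
Tier 1 (0–10 kWh): 10 × $0.29 = $2.9
Tier 2 (10–15 kWh): 5 × $0.32 = $1.6
Above 15 kWh: 13.28 × $0.37 = $4.9136
Bill = $9.41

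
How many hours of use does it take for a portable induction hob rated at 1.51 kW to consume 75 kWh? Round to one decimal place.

49.7 h

Hours = 75 kWh ÷ 1.51 kW = 49.7 h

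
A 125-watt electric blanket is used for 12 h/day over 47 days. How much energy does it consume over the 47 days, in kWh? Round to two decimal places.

70.50 kWh

Runtime = 12 h/day × 47 days = 564 h
Energy = 0.125 kW × 564 h = 70.5 kWh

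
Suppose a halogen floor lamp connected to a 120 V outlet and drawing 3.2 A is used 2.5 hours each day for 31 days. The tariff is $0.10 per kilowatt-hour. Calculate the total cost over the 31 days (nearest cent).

$2.98

Power = 3.2 A × 120 V = 384 W = 0.384 kW
Runtime = 2.5 h/day × 31 days = 77.5 h
Energy = 0.384 kW × 77.5 h = 29.76 kWh
Cost = 29.76 kWh × $0.10/kWh = $2.98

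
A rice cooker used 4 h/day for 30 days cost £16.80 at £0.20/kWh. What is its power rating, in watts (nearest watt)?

Energy = £16.80 ÷ £0.20/kWh = 84 kWh
Runtime = 4 h/day × 30 days = 120 h
Power = 84 kWh ÷ 120 h = 0.7 kW = 700 W

700 W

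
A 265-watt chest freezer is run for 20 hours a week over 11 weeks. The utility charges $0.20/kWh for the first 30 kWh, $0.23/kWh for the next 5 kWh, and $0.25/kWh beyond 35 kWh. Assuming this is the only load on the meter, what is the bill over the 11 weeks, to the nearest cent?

$12.98

Runtime = 20 h/week × 11 weeks = 220 h
Energy = 0.265 kW × 220 h = 58.3 kWh
Tier 1 (0–30 kWh): 30 × $0.20 = $6
Tier 2 (30–35 kWh): 5 × $0.23 = $1.15
Above 35 kWh: 23.3 × $0.25 = $5.825
Bill = $12.98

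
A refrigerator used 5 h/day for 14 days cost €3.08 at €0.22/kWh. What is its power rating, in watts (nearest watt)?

200 W

Energy = €3.08 ÷ €0.22/kWh = 14 kWh
Runtime = 5 h/day × 14 days = 70 h
Power = 14 kWh ÷ 70 h = 0.2 kW = 200 W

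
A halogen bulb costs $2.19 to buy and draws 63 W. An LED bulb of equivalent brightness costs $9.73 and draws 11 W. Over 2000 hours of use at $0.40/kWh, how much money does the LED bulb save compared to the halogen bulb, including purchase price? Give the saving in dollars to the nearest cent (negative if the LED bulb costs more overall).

halogen bulb: $2.19 + (63/1000) kW × 2000 h × $0.40 = $2.19 + $50.4 = $52.59
LED bulb: $9.73 + (11/1000) kW × 2000 h × $0.40 = $9.73 + $8.8 = $18.53
Saving = $52.59 − $18.53 = $34.06

$34.06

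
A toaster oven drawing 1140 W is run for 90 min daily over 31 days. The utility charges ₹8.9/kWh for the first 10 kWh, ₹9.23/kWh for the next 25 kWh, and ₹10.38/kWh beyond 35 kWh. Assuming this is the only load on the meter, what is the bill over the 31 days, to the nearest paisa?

₹506.69

Runtime = 90 min × 31 = 2790 min = 46.5 h
Energy = 1.14 kW × 46.5 h = 53.01 kWh
Tier 1 (0–10 kWh): 10 × ₹8.9 = ₹89
Tier 2 (10–35 kWh): 25 × ₹9.23 = ₹230.75
Above 35 kWh: 18.01 × ₹10.38 = ₹186.9438
Bill = ₹506.69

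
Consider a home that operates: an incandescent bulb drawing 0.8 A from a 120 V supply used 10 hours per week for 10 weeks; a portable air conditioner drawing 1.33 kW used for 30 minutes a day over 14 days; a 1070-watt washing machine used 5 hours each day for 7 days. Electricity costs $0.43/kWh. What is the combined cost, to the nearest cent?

incandescent bulb: Power = 0.8 A × 120 V = 96 W = 0.096 kW
incandescent bulb: Runtime = 10 h/week × 10 weeks = 100 h
incandescent bulb: 0.096 kW × 100 h = 9.6 kWh
portable air conditioner: Runtime = 30 min × 14 = 420 min = 7 h
portable air conditioner: 1.33 kW × 7 h = 9.31 kWh
washing machine: Runtime = 5 h/day × 7 days = 35 h
washing machine: 1.07 kW × 35 h = 37.45 kWh
Total energy = 56.36 kWh
Cost = 56.36 × $0.43 = $24.23

$24.23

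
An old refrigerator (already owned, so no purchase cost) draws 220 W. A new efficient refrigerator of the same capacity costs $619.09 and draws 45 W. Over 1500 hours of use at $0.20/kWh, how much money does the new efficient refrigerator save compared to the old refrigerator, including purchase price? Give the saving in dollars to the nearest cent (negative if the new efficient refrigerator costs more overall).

-$566.59

old refrigerator: $0.00 + (220/1000) kW × 1500 h × $0.20 = $0.00 + $66 = $66
new efficient refrigerator: $619.09 + (45/1000) kW × 1500 h × $0.20 = $619.09 + $13.5 = $632.59
Saving = $66 − $632.59 = −$566.59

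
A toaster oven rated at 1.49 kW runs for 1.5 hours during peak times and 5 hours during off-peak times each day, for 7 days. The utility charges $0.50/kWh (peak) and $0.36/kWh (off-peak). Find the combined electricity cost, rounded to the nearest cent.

Peak energy = 1.49 kW × 1.5 h × 7 = 15.645 kWh
Off-peak energy = 1.49 kW × 5 h × 7 = 52.15 kWh
Cost = 15.645 × $0.50 + 52.15 × $0.36 = $7.8225 + $18.774 = $26.60

$26.60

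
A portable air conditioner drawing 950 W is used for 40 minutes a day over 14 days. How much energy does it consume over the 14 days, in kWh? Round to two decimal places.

Runtime = 40 min × 14 = 560 min = 9.333333… h
Energy = 0.95 kW × 9.333333… h = 8.866666… kWh ≈ 8.87 kWh

8.87 kWh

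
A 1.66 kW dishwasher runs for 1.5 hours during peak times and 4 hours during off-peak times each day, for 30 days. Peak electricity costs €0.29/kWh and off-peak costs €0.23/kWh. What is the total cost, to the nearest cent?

€67.48

Peak energy = 1.66 kW × 1.5 h × 30 = 74.7 kWh
Off-peak energy = 1.66 kW × 4 h × 30 = 199.2 kWh
Cost = 74.7 × €0.29 + 199.2 × €0.23 = €21.663 + €45.816 = €67.48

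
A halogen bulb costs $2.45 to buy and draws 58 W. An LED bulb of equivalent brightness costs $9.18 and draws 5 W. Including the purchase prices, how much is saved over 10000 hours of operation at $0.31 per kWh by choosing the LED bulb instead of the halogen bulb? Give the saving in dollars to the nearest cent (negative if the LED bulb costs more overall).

$157.57

halogen bulb: $2.45 + (58/1000) kW × 10000 h × $0.31 = $2.45 + $179.8 = $182.25
LED bulb: $9.18 + (5/1000) kW × 10000 h × $0.31 = $9.18 + $15.5 = $24.68
Saving = $182.25 − $24.68 = $157.57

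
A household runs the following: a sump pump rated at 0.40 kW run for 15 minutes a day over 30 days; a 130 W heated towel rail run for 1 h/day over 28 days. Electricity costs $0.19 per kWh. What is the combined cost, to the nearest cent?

sump pump: Runtime = 15 min × 30 = 450 min = 7.5 h
sump pump: 0.4 kW × 7.5 h = 3 kWh
heated towel rail: Runtime = 1 h/day × 28 days = 28 h
heated towel rail: 0.13 kW × 28 h = 3.64 kWh
Total energy = 6.64 kWh
Cost = 6.64 × $0.19 = $1.26

$1.26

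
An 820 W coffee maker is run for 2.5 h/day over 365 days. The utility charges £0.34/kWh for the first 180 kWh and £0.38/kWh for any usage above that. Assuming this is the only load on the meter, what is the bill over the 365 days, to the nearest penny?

Runtime = 2.5 h/day × 365 days = 912.5 h
Energy = 0.82 kW × 912.5 h = 748.25 kWh
Tier 1 (0–180 kWh): 180 × £0.34 = £61.2
Above 180 kWh: 568.25 × £0.38 = £215.935
Bill = £277.14

£277.14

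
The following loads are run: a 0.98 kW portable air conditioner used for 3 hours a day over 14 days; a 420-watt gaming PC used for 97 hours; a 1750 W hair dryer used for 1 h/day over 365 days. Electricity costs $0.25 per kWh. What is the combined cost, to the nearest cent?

$180.16

portable air conditioner: Runtime = 3 h/day × 14 days = 42 h
portable air conditioner: 0.98 kW × 42 h = 41.16 kWh
gaming PC: 0.42 kW × 97 h = 40.74 kWh
hair dryer: Runtime = 1 h/day × 365 days = 365 h
hair dryer: 1.75 kW × 365 h = 638.75 kWh
Total energy = 720.65 kWh
Cost = 720.65 × $0.25 = $180.16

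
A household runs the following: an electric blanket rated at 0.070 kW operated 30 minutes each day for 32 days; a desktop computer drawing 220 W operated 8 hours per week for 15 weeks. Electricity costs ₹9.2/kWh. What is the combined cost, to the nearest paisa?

₹253.18

electric blanket: Runtime = 30 min × 32 = 960 min = 16 h
electric blanket: 0.07 kW × 16 h = 1.12 kWh
desktop computer: Runtime = 8 h/week × 15 weeks = 120 h
desktop computer: 0.22 kW × 120 h = 26.4 kWh
Total energy = 27.52 kWh
Cost = 27.52 × ₹9.2 = ₹253.18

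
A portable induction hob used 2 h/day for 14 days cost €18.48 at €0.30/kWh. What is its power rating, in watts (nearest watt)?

2200 W

Energy = €18.48 ÷ €0.30/kWh = 61.6 kWh
Runtime = 2 h/day × 14 days = 28 h
Power = 61.6 kWh ÷ 28 h = 2.2 kW = 2200 W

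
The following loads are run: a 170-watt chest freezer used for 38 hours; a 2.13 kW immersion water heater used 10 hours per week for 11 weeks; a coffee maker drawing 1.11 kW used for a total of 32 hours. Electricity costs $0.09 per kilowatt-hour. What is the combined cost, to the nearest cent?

$24.87

chest freezer: 0.17 kW × 38 h = 6.46 kWh
immersion water heater: Runtime = 10 h/week × 11 weeks = 110 h
immersion water heater: 2.13 kW × 110 h = 234.3 kWh
coffee maker: 1.11 kW × 32 h = 35.52 kWh
Total energy = 276.28 kWh
Cost = 276.28 × $0.09 = $24.87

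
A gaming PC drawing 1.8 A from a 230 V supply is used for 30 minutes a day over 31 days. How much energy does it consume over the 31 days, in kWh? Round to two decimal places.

Power = 1.8 A × 230 V = 414 W = 0.414 kW
Runtime = 30 min × 31 = 930 min = 15.5 h
Energy = 0.414 kW × 15.5 h = 6.417 kWh ≈ 6.42 kWh

6.42 kWh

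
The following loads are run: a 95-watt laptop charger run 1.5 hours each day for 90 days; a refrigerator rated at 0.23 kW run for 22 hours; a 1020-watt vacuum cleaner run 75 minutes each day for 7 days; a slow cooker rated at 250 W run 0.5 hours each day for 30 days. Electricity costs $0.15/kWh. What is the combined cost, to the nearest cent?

laptop charger: Runtime = 1.5 h/day × 90 days = 135 h
laptop charger: 0.095 kW × 135 h = 12.825 kWh
refrigerator: 0.23 kW × 22 h = 5.06 kWh
vacuum cleaner: Runtime = 75 min × 7 = 525 min = 8.75 h
vacuum cleaner: 1.02 kW × 8.75 h = 8.925 kWh
slow cooker: Runtime = 0.5 h/day × 30 days = 15 h
slow cooker: 0.25 kW × 15 h = 3.75 kWh
Total energy = 30.56 kWh
Cost = 30.56 × $0.15 = $4.58

$4.58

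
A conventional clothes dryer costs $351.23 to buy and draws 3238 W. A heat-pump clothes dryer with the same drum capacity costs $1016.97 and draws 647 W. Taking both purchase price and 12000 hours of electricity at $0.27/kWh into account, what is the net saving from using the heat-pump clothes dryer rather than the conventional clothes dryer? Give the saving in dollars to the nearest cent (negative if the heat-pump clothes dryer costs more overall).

conventional clothes dryer: $351.23 + (3238/1000) kW × 12000 h × $0.27 = $351.23 + $10491.12 = $10842.35
heat-pump clothes dryer: $1016.97 + (647/1000) kW × 12000 h × $0.27 = $1016.97 + $2096.28 = $3113.25
Saving = $10842.35 − $3113.25 = $7729.1

$7729.10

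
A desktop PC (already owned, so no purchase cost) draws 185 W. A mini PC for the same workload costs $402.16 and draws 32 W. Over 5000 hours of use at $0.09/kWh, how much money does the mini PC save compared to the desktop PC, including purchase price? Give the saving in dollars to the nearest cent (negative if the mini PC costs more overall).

-$333.31

desktop PC: $0.00 + (185/1000) kW × 5000 h × $0.09 = $0.00 + $83.25 = $83.25
mini PC: $402.16 + (32/1000) kW × 5000 h × $0.09 = $402.16 + $14.4 = $416.56
Saving = $83.25 − $416.56 = −$333.31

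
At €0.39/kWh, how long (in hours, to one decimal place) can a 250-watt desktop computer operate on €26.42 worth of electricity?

271.0 h

Energy available = €26.42 ÷ €0.39/kWh = 67.7436 kWh
Hours = 67.7436 kWh ÷ 0.25 kW = 271.0 h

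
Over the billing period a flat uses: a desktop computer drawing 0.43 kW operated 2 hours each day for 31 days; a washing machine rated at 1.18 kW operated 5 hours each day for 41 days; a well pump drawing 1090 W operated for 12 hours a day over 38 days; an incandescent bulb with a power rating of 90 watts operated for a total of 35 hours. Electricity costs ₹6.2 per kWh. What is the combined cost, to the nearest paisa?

desktop computer: Runtime = 2 h/day × 31 days = 62 h
desktop computer: 0.43 kW × 62 h = 26.66 kWh
washing machine: Runtime = 5 h/day × 41 days = 205 h
washing machine: 1.18 kW × 205 h = 241.9 kWh
well pump: Runtime = 12 h/day × 38 days = 456 h
well pump: 1.09 kW × 456 h = 497.04 kWh
incandescent bulb: 0.09 kW × 35 h = 3.15 kWh
Total energy = 768.75 kWh
Cost = 768.75 × ₹6.2 = ₹4766.25

₹4766.25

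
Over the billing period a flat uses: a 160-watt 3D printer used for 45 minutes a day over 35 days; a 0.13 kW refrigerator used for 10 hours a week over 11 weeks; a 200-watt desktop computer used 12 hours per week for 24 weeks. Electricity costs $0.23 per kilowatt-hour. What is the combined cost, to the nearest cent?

$17.50

3D printer: Runtime = 45 min × 35 = 1575 min = 26.25 h
3D printer: 0.16 kW × 26.25 h = 4.2 kWh
refrigerator: Runtime = 10 h/week × 11 weeks = 110 h
refrigerator: 0.13 kW × 110 h = 14.3 kWh
desktop computer: Runtime = 12 h/week × 24 weeks = 288 h
desktop computer: 0.2 kW × 288 h = 57.6 kWh
Total energy = 76.1 kWh
Cost = 76.1 × $0.23 = $17.50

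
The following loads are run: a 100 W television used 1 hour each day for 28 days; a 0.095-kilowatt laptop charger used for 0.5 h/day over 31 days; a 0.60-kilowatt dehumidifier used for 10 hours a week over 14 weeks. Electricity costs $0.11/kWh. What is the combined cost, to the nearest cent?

$9.71

television: Runtime = 1 h/day × 28 days = 28 h
television: 0.1 kW × 28 h = 2.8 kWh
laptop charger: Runtime = 0.5 h/day × 31 days = 15.5 h
laptop charger: 0.095 kW × 15.5 h = 1.4725 kWh
dehumidifier: Runtime = 10 h/week × 14 weeks = 140 h
dehumidifier: 0.6 kW × 140 h = 84 kWh
Total energy = 88.2725 kWh
Cost = 88.2725 × $0.11 = $9.71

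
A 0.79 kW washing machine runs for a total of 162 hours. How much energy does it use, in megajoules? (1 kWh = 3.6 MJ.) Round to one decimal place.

460.7 MJ

Energy = 0.79 kW × 162 h = 127.98 kWh
= 127.98 × 3.6 MJ = 460.7 MJ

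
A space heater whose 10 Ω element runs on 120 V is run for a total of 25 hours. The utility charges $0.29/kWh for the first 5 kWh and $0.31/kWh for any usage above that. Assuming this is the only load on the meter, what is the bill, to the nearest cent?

$11.06

Power = V²/R = 120²/10 = 1440 W = 1.44 kW
Energy = 1.44 kW × 25 h = 36 kWh
Tier 1 (0–5 kWh): 5 × $0.29 = $1.45
Above 5 kWh: 31 × $0.31 = $9.61
Bill = $11.06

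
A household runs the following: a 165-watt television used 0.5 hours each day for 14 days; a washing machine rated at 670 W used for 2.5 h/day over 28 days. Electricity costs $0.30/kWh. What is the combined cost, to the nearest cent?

$14.42

television: Runtime = 0.5 h/day × 14 days = 7 h
television: 0.165 kW × 7 h = 1.155 kWh
washing machine: Runtime = 2.5 h/day × 28 days = 70 h
washing machine: 0.67 kW × 70 h = 46.9 kWh
Total energy = 48.055 kWh
Cost = 48.055 × $0.30 = $14.42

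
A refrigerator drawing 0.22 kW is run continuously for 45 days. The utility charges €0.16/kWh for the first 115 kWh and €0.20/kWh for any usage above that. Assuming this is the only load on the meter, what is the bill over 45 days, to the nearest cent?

€42.92

Runtime = 24 h × 45 = 1080 h
Energy = 0.22 kW × 1080 h = 237.6 kWh
Tier 1 (0–115 kWh): 115 × €0.16 = €18.4
Above 115 kWh: 122.6 × €0.20 = €24.52
Bill = €42.92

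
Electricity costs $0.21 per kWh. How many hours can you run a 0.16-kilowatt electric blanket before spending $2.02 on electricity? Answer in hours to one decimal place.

Energy available = $2.02 ÷ $0.21/kWh = 9.619 kWh
Hours = 9.619 kWh ÷ 0.16 kW = 60.1 h

60.1 h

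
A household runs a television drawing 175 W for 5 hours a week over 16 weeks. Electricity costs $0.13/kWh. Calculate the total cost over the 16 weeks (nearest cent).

Runtime = 5 h/week × 16 weeks = 80 h
Energy = 0.175 kW × 80 h = 14 kWh
Cost = 14 kWh × $0.13/kWh = $1.82

$1.82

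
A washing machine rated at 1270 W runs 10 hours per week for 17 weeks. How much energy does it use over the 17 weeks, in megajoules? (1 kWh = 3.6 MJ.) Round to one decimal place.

Runtime = 10 h/week × 17 weeks = 170 h
Energy = 1.27 kW × 170 h = 215.9 kWh
= 215.9 × 3.6 MJ = 777.2 MJ

777.2 MJ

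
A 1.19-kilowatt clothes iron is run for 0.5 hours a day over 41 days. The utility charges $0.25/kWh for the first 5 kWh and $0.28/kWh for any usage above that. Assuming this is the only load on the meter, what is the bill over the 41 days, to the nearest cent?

Runtime = 0.5 h/day × 41 days = 20.5 h
Energy = 1.19 kW × 20.5 h = 24.395 kWh
Tier 1 (0–5 kWh): 5 × $0.25 = $1.25
Above 5 kWh: 19.395 × $0.28 = $5.4306
Bill = $6.68

$6.68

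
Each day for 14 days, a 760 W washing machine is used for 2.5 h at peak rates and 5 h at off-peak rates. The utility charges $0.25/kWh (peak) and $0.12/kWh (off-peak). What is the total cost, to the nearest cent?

Peak energy = 0.76 kW × 2.5 h × 14 = 26.6 kWh
Off-peak energy = 0.76 kW × 5 h × 14 = 53.2 kWh
Cost = 26.6 × $0.25 + 53.2 × $0.12 = $6.65 + $6.384 = $13.03

$13.03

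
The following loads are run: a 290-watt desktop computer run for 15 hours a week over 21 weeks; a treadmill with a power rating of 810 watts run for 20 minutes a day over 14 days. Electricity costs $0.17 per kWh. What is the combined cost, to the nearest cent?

desktop computer: Runtime = 15 h/week × 21 weeks = 315 h
desktop computer: 0.29 kW × 315 h = 91.35 kWh
treadmill: Runtime = 20 min × 14 = 280 min = 4.666666… h
treadmill: 0.81 kW × 4.666666… h = 3.78 kWh
Total energy = 95.13 kWh
Cost = 95.13 × $0.17 = $16.17

$16.17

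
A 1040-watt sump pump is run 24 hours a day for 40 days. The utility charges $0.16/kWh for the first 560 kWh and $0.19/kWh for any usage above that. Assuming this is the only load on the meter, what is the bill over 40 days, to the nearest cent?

$172.90

Runtime = 24 h × 40 = 960 h
Energy = 1.04 kW × 960 h = 998.4 kWh
Tier 1 (0–560 kWh): 560 × $0.16 = $89.6
Above 560 kWh: 438.4 × $0.19 = $83.296
Bill = $172.90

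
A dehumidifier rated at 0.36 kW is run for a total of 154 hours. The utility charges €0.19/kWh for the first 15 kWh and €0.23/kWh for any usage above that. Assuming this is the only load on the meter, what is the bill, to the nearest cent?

Energy = 0.36 kW × 154 h = 55.44 kWh
Tier 1 (0–15 kWh): 15 × €0.19 = €2.85
Above 15 kWh: 40.44 × €0.23 = €9.3012
Bill = €12.15

€12.15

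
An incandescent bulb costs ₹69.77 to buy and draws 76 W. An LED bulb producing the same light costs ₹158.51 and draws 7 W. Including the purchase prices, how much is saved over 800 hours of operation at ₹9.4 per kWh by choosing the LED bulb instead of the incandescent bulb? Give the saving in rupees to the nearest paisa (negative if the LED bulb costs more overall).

incandescent bulb: ₹69.77 + (76/1000) kW × 800 h × ₹9.4 = ₹69.77 + ₹571.52 = ₹641.29
LED bulb: ₹158.51 + (7/1000) kW × 800 h × ₹9.4 = ₹158.51 + ₹52.64 = ₹211.15
Saving = ₹641.29 − ₹211.15 = ₹430.14

₹430.14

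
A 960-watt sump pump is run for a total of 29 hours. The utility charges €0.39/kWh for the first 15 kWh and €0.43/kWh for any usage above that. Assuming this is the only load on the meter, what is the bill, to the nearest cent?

Energy = 0.96 kW × 29 h = 27.84 kWh
Tier 1 (0–15 kWh): 15 × €0.39 = €5.85
Above 15 kWh: 12.84 × €0.43 = €5.5212
Bill = €11.37

€11.37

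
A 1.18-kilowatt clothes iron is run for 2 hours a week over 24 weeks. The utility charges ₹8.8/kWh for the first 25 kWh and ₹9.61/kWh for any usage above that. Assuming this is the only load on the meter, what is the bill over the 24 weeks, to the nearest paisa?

Runtime = 2 h/week × 24 weeks = 48 h
Energy = 1.18 kW × 48 h = 56.64 kWh
Tier 1 (0–25 kWh): 25 × ₹8.8 = ₹220
Above 25 kWh: 31.64 × ₹9.61 = ₹304.0604
Bill = ₹524.06

₹524.06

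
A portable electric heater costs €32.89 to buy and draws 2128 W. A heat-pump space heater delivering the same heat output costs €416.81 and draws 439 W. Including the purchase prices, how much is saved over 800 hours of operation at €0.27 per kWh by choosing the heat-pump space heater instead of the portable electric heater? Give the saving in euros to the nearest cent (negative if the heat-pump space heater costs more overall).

portable electric heater: €32.89 + (2128/1000) kW × 800 h × €0.27 = €32.89 + €459.648 = €492.538
heat-pump space heater: €416.81 + (439/1000) kW × 800 h × €0.27 = €416.81 + €94.824 = €511.634
Saving = €492.538 − €511.634 = −€19.096 → -€19.10

-€19.10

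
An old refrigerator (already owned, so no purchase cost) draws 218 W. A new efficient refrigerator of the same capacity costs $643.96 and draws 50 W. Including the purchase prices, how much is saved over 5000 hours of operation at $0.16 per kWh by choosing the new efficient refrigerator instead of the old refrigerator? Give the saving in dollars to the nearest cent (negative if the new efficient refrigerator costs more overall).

-$509.56

old refrigerator: $0.00 + (218/1000) kW × 5000 h × $0.16 = $0.00 + $174.4 = $174.4
new efficient refrigerator: $643.96 + (50/1000) kW × 5000 h × $0.16 = $643.96 + $40 = $683.96
Saving = $174.4 − $683.96 = −$509.56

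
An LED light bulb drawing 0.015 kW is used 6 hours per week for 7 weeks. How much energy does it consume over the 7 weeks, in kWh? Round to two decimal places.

Runtime = 6 h/week × 7 weeks = 42 h
Energy = 0.015 kW × 42 h = 0.63 kWh

0.63 kWh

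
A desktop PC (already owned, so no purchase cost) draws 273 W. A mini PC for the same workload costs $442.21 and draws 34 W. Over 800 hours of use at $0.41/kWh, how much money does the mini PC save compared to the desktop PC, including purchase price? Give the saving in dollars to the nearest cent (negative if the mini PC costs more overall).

desktop PC: $0.00 + (273/1000) kW × 800 h × $0.41 = $0.00 + $89.544 = $89.544
mini PC: $442.21 + (34/1000) kW × 800 h × $0.41 = $442.21 + $11.152 = $453.362
Saving = $89.544 − $453.362 = −$363.818 → -$363.82

-$363.82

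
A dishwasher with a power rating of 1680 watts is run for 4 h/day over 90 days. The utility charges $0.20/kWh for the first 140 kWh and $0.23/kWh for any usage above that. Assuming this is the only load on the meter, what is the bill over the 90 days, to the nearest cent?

Runtime = 4 h/day × 90 days = 360 h
Energy = 1.68 kW × 360 h = 604.8 kWh
Tier 1 (0–140 kWh): 140 × $0.20 = $28
Above 140 kWh: 464.8 × $0.23 = $106.904
Bill = $134.90

$134.90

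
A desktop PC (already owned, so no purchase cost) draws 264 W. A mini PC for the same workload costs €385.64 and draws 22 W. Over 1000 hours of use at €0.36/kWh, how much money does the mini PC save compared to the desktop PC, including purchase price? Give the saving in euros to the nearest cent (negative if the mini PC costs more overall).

desktop PC: €0.00 + (264/1000) kW × 1000 h × €0.36 = €0.00 + €95.04 = €95.04
mini PC: €385.64 + (22/1000) kW × 1000 h × €0.36 = €385.64 + €7.92 = €393.56
Saving = €95.04 − €393.56 = −€298.52

-€298.52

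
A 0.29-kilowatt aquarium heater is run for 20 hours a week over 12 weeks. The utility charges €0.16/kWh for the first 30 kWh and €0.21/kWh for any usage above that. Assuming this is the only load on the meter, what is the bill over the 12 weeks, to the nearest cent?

€13.12

Runtime = 20 h/week × 12 weeks = 240 h
Energy = 0.29 kW × 240 h = 69.6 kWh
Tier 1 (0–30 kWh): 30 × €0.16 = €4.8
Above 30 kWh: 39.6 × €0.21 = €8.316
Bill = €13.12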